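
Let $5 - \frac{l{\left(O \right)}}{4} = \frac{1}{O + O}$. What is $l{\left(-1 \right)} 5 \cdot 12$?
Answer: $1320$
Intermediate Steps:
$l{\left(O \right)} = 20 - \frac{2}{O}$ ($l{\left(O \right)} = 20 - \frac{4}{O + O} = 20 - \frac{4}{2 O} = 20 - 4 \frac{1}{2 O} = 20 - \frac{2}{O}$)
$l{\left(-1 \right)} 5 \cdot 12 = \left(20 - \frac{2}{-1}\right) 5 \cdot 12 = \left(20 - -2\right) 5 \cdot 12 = \left(20 + 2\right) 5 \cdot 12 = 22 \cdot 5 \cdot 12 = 110 \cdot 12 = 1320$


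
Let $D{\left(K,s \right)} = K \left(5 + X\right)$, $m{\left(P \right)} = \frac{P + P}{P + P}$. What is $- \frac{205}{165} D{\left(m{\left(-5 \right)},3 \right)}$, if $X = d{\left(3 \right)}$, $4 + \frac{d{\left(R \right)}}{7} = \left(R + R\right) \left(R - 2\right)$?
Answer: $- \frac{779}{33} \approx -23.606$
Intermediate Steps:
$d{\left(R \right)} = -28 + 14 R \left(-2 + R\right)$ ($d{\left(R \right)} = -28 + 7 \left(R + R\right) \left(R - 2\right) = -28 + 7 \cdot 2 R \left(-2 + R\right) = -28 + 14 R \left(-2 + R\right)$)
$m{\left(P \right)} = 1$ ($m{\left(P \right)} = \frac{2 P}{2 P} = 2 P \frac{1}{2 P} = 1$)
$X = 14$ ($X = -28 - 84 + 14 \cdot 3^{2} = -28 - 84 + 14 \cdot 9 = -28 - 84 + 126 = 14$)
$D{\left(K,s \right)} = 19 K$ ($D{\left(K,s \right)} = K \left(5 + 14\right) = K 19 = 19 K$)
$- \frac{205}{165} D{\left(m{\left(-5 \right)},3 \right)} = - \frac{205}{165} \cdot 19 \cdot 1 = \left(-205\right) \frac{1}{165} \cdot 19 = \left(- \frac{41}{33}\right) 19 = - \frac{779}{33}$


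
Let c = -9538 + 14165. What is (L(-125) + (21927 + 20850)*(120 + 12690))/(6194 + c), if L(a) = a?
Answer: 547973245/10821 ≈ 50640.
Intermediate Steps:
c = 4627
(L(-125) + (21927 + 20850)*(120 + 12690))/(6194 + c) = (-125 + (21927 + 20850)*(120 + 12690))/(6194 + 4627) = (-125 + 42777*12810)/10821 = (-125 + 547973370)*(1/10821) = 547973245*(1/10821) = 547973245/10821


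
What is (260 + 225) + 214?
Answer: 699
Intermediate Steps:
(260 + 225) + 214 = 485 + 214 = 699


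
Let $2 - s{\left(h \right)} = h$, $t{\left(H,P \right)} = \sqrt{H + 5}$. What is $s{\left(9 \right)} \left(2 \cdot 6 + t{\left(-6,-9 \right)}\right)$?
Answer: $-84 - 7 i \approx -84.0 - 7.0 i$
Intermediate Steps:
$t{\left(H,P \right)} = \sqrt{5 + H}$
$s{\left(h \right)} = 2 - h$
$s{\left(9 \right)} \left(2 \cdot 6 + t{\left(-6,-9 \right)}\right) = \left(2 - 9\right) \left(2 \cdot 6 + \sqrt{5 - 6}\right) = \left(2 - 9\right) \left(12 + \sqrt{-1}\right) = - 7 \left(12 + i\right) = -84 - 7 i$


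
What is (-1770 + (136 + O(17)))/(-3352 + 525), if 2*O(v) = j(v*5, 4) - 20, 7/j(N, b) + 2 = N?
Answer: 272897/469282 ≈ 0.58152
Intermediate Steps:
j(N, b) = 7/(-2 + N)
O(v) = -10 + 7/(2*(-2 + 5*v)) (O(v) = (7/(-2 + v*5) - 20)/2 = (7/(-2 + 5*v) - 20)/2 = (-20 + 7/(-2 + 5*v))/2 = -10 + 7/(2*(-2 + 5*v)))
(-1770 + (136 + O(17)))/(-3352 + 525) = (-1770 + (136 + (47 - 100*17)/(2*(-2 + 5*17))))/(-3352 + 525) = (-1770 + (136 + (47 - 1700)/(2*(-2 + 85))))/(-2827) = (-1770 + (136 + (½)*(-1653)/83))*(-1/2827) = (-1770 + (136 + (½)*(1/83)*(-1653)))*(-1/2827) = (-1770 + (136 - 1653/166))*(-1/2827) = (-1770 + 20923/166)*(-1/2827) = -272897/166*(-1/2827) = 272897/469282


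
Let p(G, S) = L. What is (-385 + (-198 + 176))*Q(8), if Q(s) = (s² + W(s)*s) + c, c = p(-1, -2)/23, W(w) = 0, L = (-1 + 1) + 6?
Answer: -601546/23 ≈ -26154.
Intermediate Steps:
L = 6 (L = 0 + 6 = 6)
p(G, S) = 6
c = 6/23 ≈ 0.26087
Q(s) = 6/23 + s² (Q(s) = (s² + 0*s) + 6/23 = (s² + 0) + 6/23 = s² + 6/23 = 6/23 + s²)
(-385 + (-198 + 176))*Q(8) = (-385 + (-198 + 176))*(6/23 + 8²) = (-385 - 22)*(6/23 + 64) = -407*1478/23 = -601546/23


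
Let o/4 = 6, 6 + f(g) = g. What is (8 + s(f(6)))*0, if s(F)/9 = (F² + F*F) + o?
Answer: 0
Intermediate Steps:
f(g) = -6 + g
o = 24 (o = 4*6 = 24)
s(F) = 216 + 18*F² (s(F) = 9*((F² + F*F) + 24) = 9*((F² + F²) + 24) = 9*(2*F² + 24) = 9*(24 + 2*F²) = 216 + 18*F²)
(8 + s(f(6)))*0 = (8 + (216 + 18*(-6 + 6)²))*0 = (8 + (216 + 18*0²))*0 = (8 + (216 + 18*0))*0 = (8 + (216 + 0))*0 = (8 + 216)*0 = 224*0 = 0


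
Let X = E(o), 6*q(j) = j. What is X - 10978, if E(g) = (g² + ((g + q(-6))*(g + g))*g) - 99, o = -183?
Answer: -12301540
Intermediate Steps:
q(j) = j/6
E(g) = -99 + g² + 2*g²*(-1 + g) (E(g) = (g² + ((g + (⅙)*(-6))*(g + g))*g) - 99 = (g² + ((g - 1)*(2*g))*g) - 99 = (g² + ((-1 + g)*(2*g))*g) - 99 = (g² + (2*g*(-1 + g))*g) - 99 = (g² + 2*g²*(-1 + g)) - 99 = -99 + g² + 2*g²*(-1 + g))
X = -12290562 (X = -99 - 1*(-183)² + 2*(-183)³ = -99 - 1*33489 + 2*(-6128487) = -99 - 33489 - 12256974 = -12290562)
X - 10978 = -12290562 - 10978 = -12301540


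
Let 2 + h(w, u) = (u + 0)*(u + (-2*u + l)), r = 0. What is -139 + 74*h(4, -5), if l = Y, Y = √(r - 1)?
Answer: -2137 - 370*I ≈ -2137.0 - 370.0*I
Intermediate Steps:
Y = I (Y = √(0 - 1) = √(-1) = I ≈ 1.0*I)
l = I ≈ 1.0*I
h(w, u) = -2 + u*(I - u) (h(w, u) = -2 + (u + 0)*(u + (-2*u + I)) = -2 + u*(u + (I - 2*u)) = -2 + u*(I - u))
-139 + 74*h(4, -5) = -139 + 74*(-2 - 1*(-5)² + I*(-5)) = -139 + 74*(-2 - 1*25 - 5*I) = -139 + 74*(-2 - 25 - 5*I) = -139 + 74*(-27 - 5*I) = -139 + (-1998 - 370*I) = -2137 - 370*I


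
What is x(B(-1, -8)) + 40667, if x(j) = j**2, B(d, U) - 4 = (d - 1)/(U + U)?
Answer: 2603777/64 ≈ 40684.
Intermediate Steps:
B(d, U) = 4 + (-1 + d)/(2*U) (B(d, U) = 4 + (d - 1)/(U + U) = 4 + (-1 + d)/((2*U)) = 4 + (-1 + d)*(1/(2*U)) = 4 + (-1 + d)/(2*U))
x(B(-1, -8)) + 40667 = ((1/2)*(-1 - 1 + 8*(-8))/(-8))**2 + 40667 = ((1/2)*(-1/8)*(-1 - 1 - 64))**2 + 40667 = ((1/2)*(-1/8)*(-66))**2 + 40667 = (33/8)**2 + 40667 = 1089/64 + 40667 = 2603777/64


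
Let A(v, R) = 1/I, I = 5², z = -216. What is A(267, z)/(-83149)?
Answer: -1/2078725 ≈ -4.8106e-7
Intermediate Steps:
I = 25
A(v, R) = 1/25
A(267, z)/(-83149) = (1/25)/(-83149) = (1/25)*(-1/83149) = -1/2078725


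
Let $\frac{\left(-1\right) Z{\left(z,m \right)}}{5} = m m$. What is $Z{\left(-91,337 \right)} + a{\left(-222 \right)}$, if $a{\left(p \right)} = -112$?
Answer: $-567957$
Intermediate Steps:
$Z{\left(z,m \right)} = - 5 m^{2}$ ($Z{\left(z,m \right)} = - 5 m m = - 5 m^{2}$)
$Z{\left(-91,337 \right)} + a{\left(-222 \right)} = - 5 \cdot 337^{2} - 112 = \left(-5\right) 113569 - 112 = -567845 - 112 = -567957$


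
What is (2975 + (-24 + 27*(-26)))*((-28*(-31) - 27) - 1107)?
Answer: -598234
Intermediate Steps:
(2975 + (-24 + 27*(-26)))*((-28*(-31) - 27) - 1107) = (2975 + (-24 - 702))*((868 - 27) - 1107) = (2975 - 726)*(841 - 1107) = 2249*(-266) = -598234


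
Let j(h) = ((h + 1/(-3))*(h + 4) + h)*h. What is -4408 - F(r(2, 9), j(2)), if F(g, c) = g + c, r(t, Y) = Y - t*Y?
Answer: -4423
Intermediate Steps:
r(t, Y) = Y - Y*t
j(h) = h*(h + (4 + h)*(-⅓ + h)) (j(h) = ((h - ⅓)*(4 + h) + h)*h = ((-⅓ + h)*(4 + h) + h)*h = ((4 + h)*(-⅓ + h) + h)*h = (h + (4 + h)*(-⅓ + h))*h = h*(h + (4 + h)*(-⅓ + h)))
F(g, c) = c + g
-4408 - F(r(2, 9), j(2)) = -4408 - ((⅓)*2*(-4 + 3*2² + 14*2) + 9*(1 - 1*2)) = -4408 - ((⅓)*2*(-4 + 3*4 + 28) + 9*(1 - 2)) = -4408 - ((⅓)*2*(-4 + 12 + 28) + 9*(-1)) = -4408 - ((⅓)*2*36 - 9) = -4408 - (24 - 9) = -4408 - 1*15 = -4408 - 15 = -4423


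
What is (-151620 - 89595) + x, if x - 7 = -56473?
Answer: -297681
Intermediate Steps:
x = -56466 (x = 7 - 56473 = -56466)
(-151620 - 89595) + x = (-151620 - 89595) - 56466 = -241215 - 56466 = -297681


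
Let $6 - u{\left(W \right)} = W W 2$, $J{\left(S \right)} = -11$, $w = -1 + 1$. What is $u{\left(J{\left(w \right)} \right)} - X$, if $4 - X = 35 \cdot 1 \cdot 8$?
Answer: $40$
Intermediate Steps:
$w = 0$
$X = -276$ ($X = 4 - 35 \cdot 1 \cdot 8 = 4 - 35 \cdot 8 = 4 - 280 = -276$)
$u{\left(W \right)} = 6 - 2 W^{2}$ ($u{\left(W \right)} = 6 - W W 2 = 6 - W^{2} \cdot 2 = 6 - 2 W^{2}$)
$u{\left(J{\left(w \right)} \right)} - X = \left(6 - 2 \left(-11\right)^{2}\right) - -276 = \left(6 - 242\right) + 276 = -236 + 276 = 40$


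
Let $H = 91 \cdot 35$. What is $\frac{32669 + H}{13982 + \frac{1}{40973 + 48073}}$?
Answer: $\frac{3192655284}{1245041173} \approx 2.5643$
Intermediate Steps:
$H = 3185$
$\frac{32669 + H}{13982 + \frac{1}{40973 + 48073}} = \frac{32669 + 3185}{13982 + \frac{1}{40973 + 48073}} = \frac{35854}{13982 + \frac{1}{89046}} = \frac{35854}{\frac{1245041173}{89046}} = 35854 \cdot \frac{89046}{1245041173} = \frac{3192655284}{1245041173}$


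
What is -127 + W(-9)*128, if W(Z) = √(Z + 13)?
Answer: 129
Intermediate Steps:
W(Z) = √(13 + Z)
-127 + W(-9)*128 = -127 + √(13 - 9)*128 = -127 + √4*128 = -127 + 2*128 = -127 + 256 = 129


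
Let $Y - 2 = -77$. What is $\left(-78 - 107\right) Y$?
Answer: $13875$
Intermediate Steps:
$Y = -75$ ($Y = 2 - 77 = -75$)
$\left(-78 - 107\right) Y = \left(-78 - 107\right) \left(-75\right) = \left(-185\right) \left(-75\right) = 13875$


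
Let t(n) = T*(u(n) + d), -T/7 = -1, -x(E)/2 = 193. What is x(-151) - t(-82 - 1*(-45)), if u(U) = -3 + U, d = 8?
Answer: -162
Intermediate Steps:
x(E) = -386 (x(E) = -2*193 = -386)
T = 7 (T = -7*(-1) = 7)
t(n) = 35 + 7*n (t(n) = 7*((-3 + n) + 8) = 7*(5 + n) = 35 + 7*n)
x(-151) - t(-82 - 1*(-45)) = -386 - (35 + 7*(-82 - 1*(-45))) = -386 - (35 + 7*(-82 + 45)) = -386 - (35 + 7*(-37)) = -386 - (35 - 259) = -386 - 1*(-224) = -386 + 224 = -162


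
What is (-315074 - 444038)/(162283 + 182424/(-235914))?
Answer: -29847524728/6380774873 ≈ -4.6777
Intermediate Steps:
(-315074 - 444038)/(162283 + 182424/(-235914)) = -759112/(162283 + 182424*(-1/235914)) = -759112/(162283 - 30404/39319) = -759112/6380774873/39319 = -759112*39319/6380774873 = -29847524728/6380774873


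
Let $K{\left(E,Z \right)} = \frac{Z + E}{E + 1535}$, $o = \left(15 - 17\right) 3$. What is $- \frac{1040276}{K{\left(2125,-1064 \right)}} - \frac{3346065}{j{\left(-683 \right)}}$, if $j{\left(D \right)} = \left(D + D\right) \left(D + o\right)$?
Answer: $- \frac{3583439000102805}{998585614} \approx -3.5885 \cdot 10^{6}$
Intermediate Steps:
$o = -6$ ($o = \left(-2\right) 3 = -6$)
$K{\left(E,Z \right)} = \frac{E + Z}{1535 + E}$
$j{\left(D \right)} = 2 D \left(-6 + D\right)$ ($j{\left(D \right)} = \left(D + D\right) \left(D - 6\right) = 2 D \left(-6 + D\right)$)
$- \frac{1040276}{K{\left(2125,-1064 \right)}} - \frac{3346065}{j{\left(-683 \right)}} = - \frac{1040276}{\frac{1}{1535 + 2125} \left(2125 - 1064\right)} - \frac{3346065}{2 \left(-683\right) \left(-6 - 683\right)} = - \frac{1040276}{\frac{1}{3660} \cdot 1061} - \frac{3346065}{2 \left(-683\right) \left(-689\right)} = - \frac{1040276}{\frac{1}{3660} \cdot 1061} - \frac{3346065}{941174} = - \frac{1040276}{\frac{1061}{3660}} - \frac{3346065}{941174} = \left(-1040276\right) \frac{3660}{1061} - \frac{3346065}{941174} = - \frac{3807410160}{1061} - \frac{3346065}{941174} = - \frac{3583439000102805}{998585614}$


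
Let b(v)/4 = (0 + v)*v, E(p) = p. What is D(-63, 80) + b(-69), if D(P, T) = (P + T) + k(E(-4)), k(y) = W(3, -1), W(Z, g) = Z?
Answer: 19064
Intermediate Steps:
k(y) = 3
b(v) = 4*v² (b(v) = 4*((0 + v)*v) = 4*(v*v) = 4*v²)
D(P, T) = 3 + P + T (D(P, T) = (P + T) + 3 = 3 + P + T)
D(-63, 80) + b(-69) = (3 - 63 + 80) + 4*(-69)² = 20 + 4*4761 = 20 + 19044 = 19064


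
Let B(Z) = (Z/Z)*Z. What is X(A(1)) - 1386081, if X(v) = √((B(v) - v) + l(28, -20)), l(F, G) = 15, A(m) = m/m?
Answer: -1386081 + √15 ≈ -1.3861e+6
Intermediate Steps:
A(m) = 1
B(Z) = Z (B(Z) = 1*Z = Z)
X(v) = √15 (X(v) = √((v - v) + 15) = √(0 + 15) = √15)
X(A(1)) - 1386081 = √15 - 1386081 = -1386081 + √15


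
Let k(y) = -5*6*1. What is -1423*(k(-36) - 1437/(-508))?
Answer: 19641669/508 ≈ 38665.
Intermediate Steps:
k(y) = -30 (k(y) = -30*1 = -30)
-1423*(k(-36) - 1437/(-508)) = -1423*(-30 - 1437/(-508)) = -1423*(-30 - 1437*(-1/508)) = -1423*(-30 + 1437/508) = -1423*(-13803/508) = 19641669/508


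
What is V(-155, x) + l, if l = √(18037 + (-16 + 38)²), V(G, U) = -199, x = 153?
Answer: -199 + √18521 ≈ -62.908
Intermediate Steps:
l = √18521 (l = √(18037 + 22²) = √(18037 + 484) = √18521 ≈ 136.09)
V(-155, x) + l = -199 + √18521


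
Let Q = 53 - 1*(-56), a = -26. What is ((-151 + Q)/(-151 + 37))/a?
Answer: -7/494 ≈ -0.014170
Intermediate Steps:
Q = 109 (Q = 53 + 56 = 109)
((-151 + Q)/(-151 + 37))/a = ((-151 + 109)/(-151 + 37))/(-26) = -42/(-114)*(-1/26) = -42*(-1/114)*(-1/26) = (7/19)*(-1/26) = -7/494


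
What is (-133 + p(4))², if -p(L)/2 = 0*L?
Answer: 17689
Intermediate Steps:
p(L) = 0 (p(L) = -0*L = -2*0 = 0)
(-133 + p(4))² = (-133 + 0)² = (-133)² = 17689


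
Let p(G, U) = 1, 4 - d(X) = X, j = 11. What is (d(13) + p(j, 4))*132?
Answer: -1056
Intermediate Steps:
d(X) = 4 - X
(d(13) + p(j, 4))*132 = ((4 - 1*13) + 1)*132 = ((4 - 13) + 1)*132 = (-9 + 1)*132 = -8*132 = -1056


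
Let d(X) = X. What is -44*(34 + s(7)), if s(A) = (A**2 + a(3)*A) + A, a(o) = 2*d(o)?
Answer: -5808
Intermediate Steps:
a(o) = 2*o
s(A) = A**2 + 7*A (s(A) = (A**2 + (2*3)*A) + A = (A**2 + 6*A) + A = A**2 + 7*A)
-44*(34 + s(7)) = -44*(34 + 7*(7 + 7)) = -44*(34 + 7*14) = -44*(34 + 98) = -44*132 = -5808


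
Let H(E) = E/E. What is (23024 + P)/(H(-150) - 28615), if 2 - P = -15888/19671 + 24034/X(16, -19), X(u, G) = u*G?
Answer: -23028785725/28518543696 ≈ -0.80750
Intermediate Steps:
X(u, G) = G*u
H(E) = 1
P = 81593789/996664 (P = 2 - (-15888/19671 + 24034/((-19*16))) = 2 - (-15888*1/19671 + 24034/(-304)) = 2 - (-5296/6557 + 24034*(-1/304)) = 2 - (-5296/6557 - 12017/152) = 2 - 1*(-79600461/996664) = 2 + 79600461/996664 = 81593789/996664 ≈ 81.867)
(23024 + P)/(H(-150) - 28615) = (23024 + 81593789/996664)/(1 - 28615) = (23028785725/996664)/(-28614) = (23028785725/996664)*(-1/28614) = -23028785725/28518543696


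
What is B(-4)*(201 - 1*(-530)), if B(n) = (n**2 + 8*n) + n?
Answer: -14620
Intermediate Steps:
B(n) = n**2 + 9*n
B(-4)*(201 - 1*(-530)) = (-4*(9 - 4))*(201 - 1*(-530)) = (-4*5)*(201 + 530) = -20*731 = -14620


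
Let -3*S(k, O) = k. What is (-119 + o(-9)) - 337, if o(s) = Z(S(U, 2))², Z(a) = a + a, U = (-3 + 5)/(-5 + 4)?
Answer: -4088/9 ≈ -454.22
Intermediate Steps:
U = -2 (U = 2/(-1) = 2*(-1) = -2)
S(k, O) = -k/3
Z(a) = 2*a
o(s) = 16/9 (o(s) = (2*(-⅓*(-2)))² = (2*(⅔))² = (4/3)² = 16/9)
(-119 + o(-9)) - 337 = (-119 + 16/9) - 337 = -1055/9 - 337 = -4088/9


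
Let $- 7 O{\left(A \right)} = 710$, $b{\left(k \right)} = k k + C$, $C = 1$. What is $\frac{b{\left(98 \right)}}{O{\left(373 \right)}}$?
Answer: $- \frac{13447}{142} \approx -94.697$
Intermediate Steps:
$b{\left(k \right)} = 1 + k^{2}$ ($b{\left(k \right)} = k k + 1 = k^{2} + 1 = 1 + k^{2}$)
$O{\left(A \right)} = - \frac{710}{7}$ ($O{\left(A \right)} = \left(- \frac{1}{7}\right) 710 = - \frac{710}{7}$)
$\frac{b{\left(98 \right)}}{O{\left(373 \right)}} = \frac{1 + 98^{2}}{- \frac{710}{7}} = \left(1 + 9604\right) \left(- \frac{7}{710}\right) = 9605 \left(- \frac{7}{710}\right) = - \frac{13447}{142}$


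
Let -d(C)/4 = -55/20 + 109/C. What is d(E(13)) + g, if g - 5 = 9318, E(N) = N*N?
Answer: 1577010/169 ≈ 9331.4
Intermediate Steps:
E(N) = N²
d(C) = 11 - 436/C (d(C) = -4*(-55/20 + 109/C) = -4*(-55*1/20 + 109/C) = -4*(-11/4 + 109/C) = 11 - 436/C)
g = 9323 (g = 5 + 9318 = 9323)
d(E(13)) + g = (11 - 436/(13²)) + 9323 = (11 - 436/169) + 9323 = 1423/169 + 9323 = 1577010/169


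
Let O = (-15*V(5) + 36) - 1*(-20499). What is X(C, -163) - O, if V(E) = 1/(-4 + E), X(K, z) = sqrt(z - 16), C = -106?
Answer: -20520 + I*sqrt(179) ≈ -20520.0 + 13.379*I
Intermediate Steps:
X(K, z) = sqrt(-16 + z)
O = 20520 (O = (-15/(-4 + 5) + 36) - 1*(-20499) = (-15/1 + 36) + 20499 = (-15*1 + 36) + 20499 = (-15 + 36) + 20499 = 21 + 20499 = 20520)
X(C, -163) - O = sqrt(-16 - 163) - 1*20520 = sqrt(-179) - 20520 = I*sqrt(179) - 20520 = -20520 + I*sqrt(179)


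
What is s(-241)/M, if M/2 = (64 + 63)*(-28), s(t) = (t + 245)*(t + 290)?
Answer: -7/254 ≈ -0.027559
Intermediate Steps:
s(t) = (245 + t)*(290 + t)
M = -7112 (M = 2*((64 + 63)*(-28)) = 2*(127*(-28)) = 2*(-3556) = -7112)
s(-241)/M = (71050 + (-241)**2 + 535*(-241))/(-7112) = (71050 + 58081 - 128935)*(-1/7112) = 196*(-1/7112) = -7/254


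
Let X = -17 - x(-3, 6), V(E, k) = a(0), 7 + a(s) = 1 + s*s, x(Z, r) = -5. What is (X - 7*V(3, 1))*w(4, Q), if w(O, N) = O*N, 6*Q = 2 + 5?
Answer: 140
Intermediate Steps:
Q = 7/6 (Q = (2 + 5)/6 = (⅙)*7 = 7/6 ≈ 1.1667)
a(s) = -6 + s² (a(s) = -7 + (1 + s*s) = -7 + (1 + s²) = -6 + s²)
V(E, k) = -6 (V(E, k) = -6 + 0² = -6 + 0 = -6)
X = -12 (X = -17 - 1*(-5) = -17 + 5 = -12)
w(O, N) = N*O
(X - 7*V(3, 1))*w(4, Q) = (-12 - 7*(-6))*((7/6)*4) = (-12 + 42)*(14/3) = 30*(14/3) = 140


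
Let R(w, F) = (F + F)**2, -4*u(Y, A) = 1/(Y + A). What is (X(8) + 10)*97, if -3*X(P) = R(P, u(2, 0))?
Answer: 46463/48 ≈ 967.98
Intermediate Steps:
u(Y, A) = -1/(4*(A + Y)) (u(Y, A) = -1/(4*(Y + A)) = -1/(4*(A + Y)))
R(w, F) = 4*F**2 (R(w, F) = (2*F)**2 = 4*F**2)
X(P) = -1/48 (X(P) = -4*(-1/(4*0 + 4*2))**2/3 = -4*(-1/(0 + 8))**2/3 = -4*(-1/8)**2/3 = -4/(3*64) = -1/3*1/16 = -1/48)
(X(8) + 10)*97 = (-1/48 + 10)*97 = (479/48)*97 = 46463/48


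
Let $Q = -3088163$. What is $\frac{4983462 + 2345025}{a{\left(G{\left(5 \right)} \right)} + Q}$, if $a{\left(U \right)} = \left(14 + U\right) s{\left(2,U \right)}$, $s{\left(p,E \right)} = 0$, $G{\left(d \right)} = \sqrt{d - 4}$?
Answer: $- \frac{7328487}{3088163} \approx -2.3731$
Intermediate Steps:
$G{\left(d \right)} = \sqrt{-4 + d}$
$a{\left(U \right)} = 0$ ($a{\left(U \right)} = \left(14 + U\right) 0 = 0$)
$\frac{4983462 + 2345025}{a{\left(G{\left(5 \right)} \right)} + Q} = \frac{4983462 + 2345025}{0 - 3088163} = \frac{7328487}{-3088163} = 7328487 \left(- \frac{1}{3088163}\right) = - \frac{7328487}{3088163}$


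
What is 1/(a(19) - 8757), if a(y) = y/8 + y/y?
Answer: -8/70029 ≈ -0.00011424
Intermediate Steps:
a(y) = 1 + y/8 (a(y) = y*(⅛) + 1 = y/8 + 1 = 1 + y/8)
1/(a(19) - 8757) = 1/((1 + (⅛)*19) - 8757) = 1/((1 + 19/8) - 8757) = 1/(27/8 - 8757) = 1/(-70029/8) = -8/70029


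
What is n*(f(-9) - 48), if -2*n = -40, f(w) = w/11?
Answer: -10740/11 ≈ -976.36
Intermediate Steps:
f(w) = w/11 (f(w) = w*(1/11) = w/11)
n = 20 (n = -½*(-40) = 20)
n*(f(-9) - 48) = 20*((1/11)*(-9) - 48) = 20*(-9/11 - 48) = 20*(-537/11) = -10740/11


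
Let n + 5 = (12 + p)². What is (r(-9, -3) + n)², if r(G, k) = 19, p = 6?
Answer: 114244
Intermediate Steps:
n = 319 (n = -5 + (12 + 6)² = -5 + 18² = -5 + 324 = 319)
(r(-9, -3) + n)² = (19 + 319)² = 338² = 114244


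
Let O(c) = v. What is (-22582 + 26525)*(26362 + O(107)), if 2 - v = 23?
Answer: 103862563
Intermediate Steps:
v = -21 (v = 2 - 1*23 = 2 - 23 = -21)
O(c) = -21
(-22582 + 26525)*(26362 + O(107)) = (-22582 + 26525)*(26362 - 21) = 3943*26341 = 103862563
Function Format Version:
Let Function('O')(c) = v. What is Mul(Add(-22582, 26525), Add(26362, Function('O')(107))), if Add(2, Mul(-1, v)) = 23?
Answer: 103862563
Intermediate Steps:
v = -21 (v = Add(2, Mul(-1, 23)) = Add(2, -23) = -21)
Function('O')(c) = -21
Mul(Add(-22582, 26525), Add(26362, Function('O')(107))) = Mul(Add(-22582, 26525), Add(26362, -21)) = Mul(3943, 26341) = 103862563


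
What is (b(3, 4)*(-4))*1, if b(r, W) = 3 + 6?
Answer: -36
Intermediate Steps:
b(r, W) = 9
(b(3, 4)*(-4))*1 = (9*(-4))*1 = -36*1 = -36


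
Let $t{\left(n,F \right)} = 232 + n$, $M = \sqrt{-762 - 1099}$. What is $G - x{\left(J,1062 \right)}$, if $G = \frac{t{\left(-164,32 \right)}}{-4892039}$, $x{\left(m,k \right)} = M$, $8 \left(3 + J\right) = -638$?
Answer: $- \frac{4}{287767} - i \sqrt{1861} \approx -1.39 \cdot 10^{-5} - 43.139 i$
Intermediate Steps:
$J = - \frac{331}{4}$ ($J = -3 + \frac{1}{8} \left(-638\right) = -3 - \frac{319}{4} = - \frac{331}{4} \approx -82.75$)
$M = i \sqrt{1861}$ ($M = \sqrt{-1861} = i \sqrt{1861} \approx 43.139 i$)
$x{\left(m,k \right)} = i \sqrt{1861}$
$G = - \frac{4}{287767}$ ($G = \frac{232 - 164}{-4892039} = 68 \left(- \frac{1}{4892039}\right) = - \frac{4}{287767} \approx -1.39 \cdot 10^{-5}$)
$G - x{\left(J,1062 \right)} = - \frac{4}{287767} - i \sqrt{1861}$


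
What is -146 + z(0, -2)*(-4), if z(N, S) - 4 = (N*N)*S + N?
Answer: -162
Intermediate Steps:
z(N, S) = 4 + N + S*N² (z(N, S) = 4 + ((N*N)*S + N) = 4 + (N²*S + N) = 4 + (S*N² + N) = 4 + (N + S*N²) = 4 + N + S*N²)
-146 + z(0, -2)*(-4) = -146 + (4 + 0 - 2*0²)*(-4) = -146 + (4 + 0 - 2*0)*(-4) = -146 + (4 + 0 + 0)*(-4) = -146 + 4*(-4) = -146 - 16 = -162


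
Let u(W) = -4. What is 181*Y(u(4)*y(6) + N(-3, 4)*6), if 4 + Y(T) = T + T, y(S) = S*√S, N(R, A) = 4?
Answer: 7964 - 8688*√6 ≈ -13317.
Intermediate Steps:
y(S) = S^(3/2)
Y(T) = -4 + 2*T (Y(T) = -4 + (T + T) = -4 + 2*T)
181*Y(u(4)*y(6) + N(-3, 4)*6) = 181*(-4 + 2*(-24*√6 + 4*6)) = 181*(-4 + 2*(-24*√6 + 24)) = 181*(-4 + 2*(24 - 24*√6)) = 181*(-4 + (48 - 48*√6)) = 181*(44 - 48*√6) = 7964 - 8688*√6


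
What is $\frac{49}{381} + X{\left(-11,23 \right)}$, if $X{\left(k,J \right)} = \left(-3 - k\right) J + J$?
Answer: $\frac{78916}{381} \approx 207.13$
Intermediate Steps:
$X{\left(k,J \right)} = J + J \left(-3 - k\right)$ ($X{\left(k,J \right)} = J \left(-3 - k\right) + J = J + J \left(-3 - k\right)$)
$\frac{49}{381} + X{\left(-11,23 \right)} = \frac{49}{381} - 23 \left(2 - 11\right) = 49 \cdot \frac{1}{381} - 23 \left(-9\right) = \frac{49}{381} + 207 = \frac{78916}{381}$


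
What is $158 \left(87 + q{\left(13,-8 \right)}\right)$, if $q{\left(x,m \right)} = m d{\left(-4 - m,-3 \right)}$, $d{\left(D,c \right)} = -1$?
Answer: $15010$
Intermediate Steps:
$q{\left(x,m \right)} = - m$ ($q{\left(x,m \right)} = m \left(-1\right) = - m$)
$158 \left(87 + q{\left(13,-8 \right)}\right) = 158 \left(87 - -8\right) = 158 \left(87 + 8\right) = 158 \cdot 95 = 15010$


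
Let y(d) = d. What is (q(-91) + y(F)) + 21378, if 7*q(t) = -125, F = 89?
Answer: 150144/7 ≈ 21449.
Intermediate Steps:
q(t) = -125/7 (q(t) = (⅐)*(-125) = -125/7)
(q(-91) + y(F)) + 21378 = (-125/7 + 89) + 21378 = 498/7 + 21378 = 150144/7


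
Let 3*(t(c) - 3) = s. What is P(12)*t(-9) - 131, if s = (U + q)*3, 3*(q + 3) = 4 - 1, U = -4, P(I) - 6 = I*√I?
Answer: -149 - 72*√3 ≈ -273.71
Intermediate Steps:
P(I) = 6 + I^(3/2) (P(I) = 6 + I*√I = 6 + I^(3/2))
q = -2 (q = -3 + (4 - 1)/3 = -3 + (⅓)*3 = -3 + 1 = -2)
s = -18 (s = (-4 - 2)*3 = -6*3 = -18)
t(c) = -3 (t(c) = 3 + (⅓)*(-18) = 3 - 6 = -3)
P(12)*t(-9) - 131 = (6 + 12^(3/2))*(-3) - 131 = (6 + 24*√3)*(-3) - 131 = (-18 - 72*√3) - 131 = -149 - 72*√3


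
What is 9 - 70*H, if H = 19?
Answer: -1321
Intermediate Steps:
9 - 70*H = 9 - 70*19 = 9 - 1330 = -1321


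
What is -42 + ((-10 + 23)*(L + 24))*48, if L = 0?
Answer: 14934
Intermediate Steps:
-42 + ((-10 + 23)*(L + 24))*48 = -42 + ((-10 + 23)*(0 + 24))*48 = -42 + (13*24)*48 = -42 + 312*48 = -42 + 14976 = 14934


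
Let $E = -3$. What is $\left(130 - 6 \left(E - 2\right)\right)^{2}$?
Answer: $25600$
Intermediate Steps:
$\left(130 - 6 \left(E - 2\right)\right)^{2} = \left(130 - 6 \left(-3 - 2\right)\right)^{2} = \left(130 - -30\right)^{2} = \left(130 + 30\right)^{2} = 160^{2} = 25600$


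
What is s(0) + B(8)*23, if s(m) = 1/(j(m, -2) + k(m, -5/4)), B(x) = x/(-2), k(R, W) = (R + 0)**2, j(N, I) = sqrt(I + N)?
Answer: -92 - I*sqrt(2)/2 ≈ -92.0 - 0.70711*I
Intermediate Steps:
k(R, W) = R**2
B(x) = -x/2 (B(x) = x*(-1/2) = -x/2)
s(m) = 1/(m**2 + sqrt(-2 + m)) (s(m) = 1/(sqrt(-2 + m) + m**2) = 1/(m**2 + sqrt(-2 + m)))
s(0) + B(8)*23 = 1/(0**2 + sqrt(-2 + 0)) - 1/2*8*23 = 1/(0 + sqrt(-2)) - 4*23 = 1/(0 + I*sqrt(2)) - 92 = 1/(I*sqrt(2)) - 92 = -I*sqrt(2)/2 - 92 = -92 - I*sqrt(2)/2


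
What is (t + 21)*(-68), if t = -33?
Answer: 816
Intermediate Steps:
(t + 21)*(-68) = (-33 + 21)*(-68) = -12*(-68) = 816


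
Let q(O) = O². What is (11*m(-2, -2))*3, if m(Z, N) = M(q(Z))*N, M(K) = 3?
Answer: -198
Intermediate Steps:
m(Z, N) = 3*N
(11*m(-2, -2))*3 = (11*(3*(-2)))*3 = (11*(-6))*3 = -66*3 = -198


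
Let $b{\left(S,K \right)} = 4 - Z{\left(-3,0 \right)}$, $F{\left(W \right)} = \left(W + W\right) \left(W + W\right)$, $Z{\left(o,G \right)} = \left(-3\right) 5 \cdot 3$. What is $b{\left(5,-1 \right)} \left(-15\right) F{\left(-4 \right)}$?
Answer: $-47040$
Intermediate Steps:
$Z{\left(o,G \right)} = -45$ ($Z{\left(o,G \right)} = \left(-15\right) 3 = -45$)
$F{\left(W \right)} = 4 W^{2}$ ($F{\left(W \right)} = 2 W 2 W = 4 W^{2}$)
$b{\left(S,K \right)} = 49$ ($b{\left(S,K \right)} = 4 - -45 = 4 + 45 = 49$)
$b{\left(5,-1 \right)} \left(-15\right) F{\left(-4 \right)} = 49 \left(-15\right) 4 \left(-4\right)^{2} = - 735 \cdot 4 \cdot 16 = \left(-735\right) 64 = -47040$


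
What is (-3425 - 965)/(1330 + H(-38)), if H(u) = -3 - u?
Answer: -878/273 ≈ -3.2161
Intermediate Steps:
(-3425 - 965)/(1330 + H(-38)) = (-3425 - 965)/(1330 + (-3 - 1*(-38))) = -4390/(1330 + (-3 + 38)) = -4390/(1330 + 35) = -4390/1365 = -4390*1/1365 = -878/273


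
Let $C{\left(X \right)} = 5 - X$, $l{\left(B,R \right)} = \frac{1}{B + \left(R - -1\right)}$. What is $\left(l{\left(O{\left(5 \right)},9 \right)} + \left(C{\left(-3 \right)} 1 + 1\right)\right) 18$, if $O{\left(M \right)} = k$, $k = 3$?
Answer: $\frac{2124}{13} \approx 163.38$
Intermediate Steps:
$O{\left(M \right)} = 3$
$l{\left(B,R \right)} = \frac{1}{1 + B + R}$ ($l{\left(B,R \right)} = \frac{1}{B + \left(R + 1\right)} = \frac{1}{B + \left(1 + R\right)} = \frac{1}{1 + B + R}$)
$\left(l{\left(O{\left(5 \right)},9 \right)} + \left(C{\left(-3 \right)} 1 + 1\right)\right) 18 = \left(\frac{1}{1 + 3 + 9} + \left(\left(5 - -3\right) 1 + 1\right)\right) 18 = \left(\frac{1}{13} + \left(\left(5 + 3\right) 1 + 1\right)\right) 18 = \left(\frac{1}{13} + \left(8 \cdot 1 + 1\right)\right) 18 = \left(\frac{1}{13} + \left(8 + 1\right)\right) 18 = \left(\frac{1}{13} + 9\right) 18 = \frac{118}{13} \cdot 18 = \frac{2124}{13}$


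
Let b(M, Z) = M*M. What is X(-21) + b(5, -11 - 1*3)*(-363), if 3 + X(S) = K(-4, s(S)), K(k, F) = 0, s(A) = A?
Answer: -9078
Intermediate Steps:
b(M, Z) = M²
X(S) = -3 (X(S) = -3 + 0 = -3)
X(-21) + b(5, -11 - 1*3)*(-363) = -3 + 5²*(-363) = -3 + 25*(-363) = -3 - 9075 = -9078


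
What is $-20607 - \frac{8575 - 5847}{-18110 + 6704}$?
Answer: $- \frac{117520357}{5703} \approx -20607.0$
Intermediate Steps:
$-20607 - \frac{8575 - 5847}{-18110 + 6704} = -20607 - \frac{2728}{-11406} = -20607 - 2728 \left(- \frac{1}{11406}\right) = -20607 - - \frac{1364}{5703} = -20607 + \frac{1364}{5703} = - \frac{117520357}{5703}$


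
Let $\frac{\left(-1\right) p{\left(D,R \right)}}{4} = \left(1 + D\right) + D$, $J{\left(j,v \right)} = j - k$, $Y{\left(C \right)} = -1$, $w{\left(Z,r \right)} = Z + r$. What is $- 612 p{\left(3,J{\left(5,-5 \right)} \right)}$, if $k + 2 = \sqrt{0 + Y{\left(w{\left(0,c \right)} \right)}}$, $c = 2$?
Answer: $17136$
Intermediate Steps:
$k = -2 + i$ ($k = -2 + \sqrt{0 - 1} = -2 + \sqrt{-1} = -2 + i \approx -2.0 + 1.0 i$)
$J{\left(j,v \right)} = 2 + j - i$ ($J{\left(j,v \right)} = j - \left(-2 + i\right) = j + \left(2 - i\right) = 2 + j - i$)
$p{\left(D,R \right)} = -4 - 8 D$ ($p{\left(D,R \right)} = - 4 \left(\left(1 + D\right) + D\right) = - 4 \left(1 + 2 D\right) = -4 - 8 D$)
$- 612 p{\left(3,J{\left(5,-5 \right)} \right)} = - 612 \left(-4 - 24\right) = \left(-612\right) \left(-28\right) = 17136$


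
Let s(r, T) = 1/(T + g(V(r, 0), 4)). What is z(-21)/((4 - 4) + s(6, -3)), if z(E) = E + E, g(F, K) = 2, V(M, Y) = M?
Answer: 42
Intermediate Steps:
z(E) = 2*E
s(r, T) = 1/(2 + T) (s(r, T) = 1/(T + 2) = 1/(2 + T))
z(-21)/((4 - 4) + s(6, -3)) = (2*(-21))/((4 - 4) + 1/(2 - 3)) = -42/(0 + 1/(-1)) = -42/(0 - 1) = -42/(-1) = -42*(-1) = 42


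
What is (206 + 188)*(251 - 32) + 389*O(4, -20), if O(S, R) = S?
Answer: 87842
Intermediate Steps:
(206 + 188)*(251 - 32) + 389*O(4, -20) = (206 + 188)*(251 - 32) + 389*4 = 394*219 + 1556 = 86286 + 1556 = 87842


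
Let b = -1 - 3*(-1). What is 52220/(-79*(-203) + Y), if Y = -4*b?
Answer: 52220/16029 ≈ 3.2578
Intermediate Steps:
b = 2 (b = -1 + 3 = 2)
Y = -8 (Y = -4*2 = -8)
52220/(-79*(-203) + Y) = 52220/(-79*(-203) - 8) = 52220/(16037 - 8) = 52220/16029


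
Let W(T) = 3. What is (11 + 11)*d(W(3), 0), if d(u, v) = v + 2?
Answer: 44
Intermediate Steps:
d(u, v) = 2 + v
(11 + 11)*d(W(3), 0) = (11 + 11)*(2 + 0) = 22*2 = 44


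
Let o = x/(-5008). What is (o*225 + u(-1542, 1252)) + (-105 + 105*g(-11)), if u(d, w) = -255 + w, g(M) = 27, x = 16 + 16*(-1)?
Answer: 3727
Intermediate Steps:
x = 0 (x = 16 - 16 = 0)
o = 0 (o = 0/(-5008) = 0*(-1/5008) = 0)
(o*225 + u(-1542, 1252)) + (-105 + 105*g(-11)) = (0*225 + (-255 + 1252)) + (-105 + 105*27) = (0 + 997) + (-105 + 2835) = 997 + 2730 = 3727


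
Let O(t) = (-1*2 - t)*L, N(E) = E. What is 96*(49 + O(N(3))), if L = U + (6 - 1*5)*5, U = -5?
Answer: 4704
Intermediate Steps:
L = 0 (L = -5 + (6 - 1*5)*5 = -5 + (6 - 5)*5 = -5 + 1*5 = -5 + 5 = 0)
O(t) = 0 (O(t) = (-1*2 - t)*0 = (-2 - t)*0 = 0)
96*(49 + O(N(3))) = 96*(49 + 0) = 96*49 = 4704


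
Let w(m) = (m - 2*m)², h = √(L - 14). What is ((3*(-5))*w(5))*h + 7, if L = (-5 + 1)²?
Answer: 7 - 375*√2 ≈ -523.33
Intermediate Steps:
L = 16 (L = (-4)² = 16)
h = √2 (h = √(16 - 14) = √2 ≈ 1.4142)
w(m) = m² (w(m) = (-m)² = m²)
((3*(-5))*w(5))*h + 7 = ((3*(-5))*5²)*√2 + 7 = (-15*25)*√2 + 7 = -375*√2 + 7 = 7 - 375*√2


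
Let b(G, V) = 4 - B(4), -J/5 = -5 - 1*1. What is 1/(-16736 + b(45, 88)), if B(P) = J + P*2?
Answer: -1/16770 ≈ -5.9630e-5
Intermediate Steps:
J = 30 (J = -5*(-5 - 1*1) = -5*(-5 - 1) = -5*(-6) = 30)
B(P) = 30 + 2*P (B(P) = 30 + P*2 = 30 + 2*P)
b(G, V) = -34 (b(G, V) = 4 - (30 + 2*4) = 4 - (30 + 8) = 4 - 1*38 = 4 - 38 = -34)
1/(-16736 + b(45, 88)) = 1/(-16736 - 34) = 1/(-16770) = -1/16770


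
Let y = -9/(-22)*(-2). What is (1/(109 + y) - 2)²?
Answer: 5612161/1416100 ≈ 3.9631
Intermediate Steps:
y = -9/11 (y = -9*(-1/22)*(-2) = (9/22)*(-2) = -9/11 ≈ -0.81818)
(1/(109 + y) - 2)² = (1/(109 - 9/11) - 2)² = (1/(1190/11) - 2)² = (11/1190 - 2)² = (-2369/1190)² = 5612161/1416100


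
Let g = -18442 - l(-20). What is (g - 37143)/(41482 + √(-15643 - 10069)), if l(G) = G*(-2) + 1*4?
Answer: -128200121/95599002 + 6181*I*√1607/47799501 ≈ -1.341 + 0.0051837*I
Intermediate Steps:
l(G) = 4 - 2*G (l(G) = -2*G + 4 = 4 - 2*G)
g = -18486 (g = -18442 - (4 - 2*(-20)) = -18442 - (4 + 40) = -18442 - 1*44 = -18442 - 44 = -18486)
(g - 37143)/(41482 + √(-15643 - 10069)) = (-18486 - 37143)/(41482 + √(-15643 - 10069)) = -55629/(41482 + √(-25712)) = -55629/(41482 + 4*I*√1607)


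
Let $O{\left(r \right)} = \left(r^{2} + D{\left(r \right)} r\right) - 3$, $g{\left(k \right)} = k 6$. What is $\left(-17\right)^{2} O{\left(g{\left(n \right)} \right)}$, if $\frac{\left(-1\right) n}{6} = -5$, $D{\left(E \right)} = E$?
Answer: $18726333$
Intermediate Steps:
$n = 30$ ($n = \left(-6\right) \left(-5\right) = 30$)
$g{\left(k \right)} = 6 k$
$O{\left(r \right)} = -3 + 2 r^{2}$ ($O{\left(r \right)} = \left(r^{2} + r r\right) - 3 = \left(r^{2} + r^{2}\right) - 3 = 2 r^{2} - 3 = -3 + 2 r^{2}$)
$\left(-17\right)^{2} O{\left(g{\left(n \right)} \right)} = \left(-17\right)^{2} \left(-3 + 2 \left(6 \cdot 30\right)^{2}\right) = 289 \left(-3 + 2 \cdot 180^{2}\right) = 289 \left(-3 + 2 \cdot 32400\right) = 289 \left(-3 + 64800\right) = 289 \cdot 64797 = 18726333$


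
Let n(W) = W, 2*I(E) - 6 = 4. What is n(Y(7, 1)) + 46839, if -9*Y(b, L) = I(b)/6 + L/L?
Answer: 2529295/54 ≈ 46839.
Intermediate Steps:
I(E) = 5 (I(E) = 3 + (1/2)*4 = 3 + 2 = 5)
Y(b, L) = -11/54 (Y(b, L) = -(5/6 + L/L)/9 = -(5*(1/6) + 1)/9 = -(5/6 + 1)/9 = -1/9*11/6 = -11/54)
n(Y(7, 1)) + 46839 = -11/54 + 46839 = 2529295/54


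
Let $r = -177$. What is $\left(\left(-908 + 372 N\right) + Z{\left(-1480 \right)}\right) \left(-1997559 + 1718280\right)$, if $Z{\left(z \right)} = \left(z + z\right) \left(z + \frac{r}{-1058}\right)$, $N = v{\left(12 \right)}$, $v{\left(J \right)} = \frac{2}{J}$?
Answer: $- \frac{647015072677974}{529} \approx -1.2231 \cdot 10^{12}$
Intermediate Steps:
$N = \frac{1}{6}$ ($N = \frac{2}{12} = 2 \cdot \frac{1}{12} = \frac{1}{6} \approx 0.16667$)
$Z{\left(z \right)} = 2 z \left(\frac{177}{1058} + z\right)$ ($Z{\left(z \right)} = \left(z + z\right) \left(z - \frac{177}{-1058}\right) = 2 z \left(z - - \frac{177}{1058}\right) = 2 z \left(z + \frac{177}{1058}\right) = 2 z \left(\frac{177}{1058} + z\right)$)
$\left(\left(-908 + 372 N\right) + Z{\left(-1480 \right)}\right) \left(-1997559 + 1718280\right) = \left(\left(-908 + 372 \cdot \frac{1}{6}\right) + \frac{1}{529} \left(-1480\right) \left(177 + 1058 \left(-1480\right)\right)\right) \left(-1997559 + 1718280\right) = \left(\left(-908 + 62\right) + \frac{1}{529} \left(-1480\right) \left(177 - 1565840\right)\right) \left(-279279\right) = \left(-846 + \frac{1}{529} \left(-1480\right) \left(-1565663\right)\right) \left(-279279\right) = \left(-846 + \frac{2317181240}{529}\right) \left(-279279\right) = \frac{2316733706}{529} \left(-279279\right) = - \frac{647015072677974}{529}$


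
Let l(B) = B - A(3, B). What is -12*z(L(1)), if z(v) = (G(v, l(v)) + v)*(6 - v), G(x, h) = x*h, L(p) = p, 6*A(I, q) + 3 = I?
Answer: -120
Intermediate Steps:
A(I, q) = -½ + I/6
l(B) = B (l(B) = B - (-½ + (⅙)*3) = B - (-½ + ½) = B - 1*0 = B + 0 = B)
G(x, h) = h*x
z(v) = (6 - v)*(v + v²) (z(v) = (v*v + v)*(6 - v) = (v² + v)*(6 - v) = (v + v²)*(6 - v) = (6 - v)*(v + v²))
-12*z(L(1)) = -12*(6 - 1*1² + 5*1) = -12*(6 - 1*1 + 5) = -12*(6 - 1 + 5) = -12*10 = -120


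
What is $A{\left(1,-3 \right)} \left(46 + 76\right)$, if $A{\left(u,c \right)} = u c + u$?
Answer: $-244$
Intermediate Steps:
$A{\left(u,c \right)} = u + c u$ ($A{\left(u,c \right)} = c u + u = u + c u$)
$A{\left(1,-3 \right)} \left(46 + 76\right) = 1 \left(1 - 3\right) \left(46 + 76\right) = 1 \left(-2\right) 122 = \left(-2\right) 122 = -244$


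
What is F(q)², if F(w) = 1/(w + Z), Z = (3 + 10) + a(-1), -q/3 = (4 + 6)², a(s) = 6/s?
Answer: 1/85849 ≈ 1.1648e-5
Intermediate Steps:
q = -300 (q = -3*(4 + 6)² = -3*10² = -3*100 = -300)
Z = 7 (Z = (3 + 10) + 6/(-1) = 13 + 6*(-1) = 13 - 6 = 7)
F(w) = 1/(7 + w) (F(w) = 1/(w + 7) = 1/(7 + w))
F(q)² = (1/(7 - 300))² = (1/(-293))² = (-1/293)² = 1/85849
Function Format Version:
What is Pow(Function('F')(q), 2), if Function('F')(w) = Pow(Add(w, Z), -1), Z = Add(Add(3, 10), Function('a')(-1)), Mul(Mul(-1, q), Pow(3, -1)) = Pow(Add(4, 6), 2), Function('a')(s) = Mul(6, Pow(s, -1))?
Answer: Rational(1, 85849) ≈ 1.1648e-5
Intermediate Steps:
q = -300 (q = Mul(-3, Pow(Add(4, 6), 2)) = Mul(-3, Pow(10, 2)) = Mul(-3, 100) = -300)
Z = 7 (Z = Add(Add(3, 10), Mul(6, Pow(-1, -1))) = Add(13, Mul(6, -1)) = Add(13, -6) = 7)
Function('F')(w) = Pow(Add(7, w), -1) (Function('F')(w) = Pow(Add(w, 7), -1) = Pow(Add(7, w), -1))
Pow(Function('F')(q), 2) = Pow(Pow(Add(7, -300), -1), 2) = Pow(Pow(-293, -1), 2) = Pow(Rational(-1, 293), 2) = Rational(1, 85849)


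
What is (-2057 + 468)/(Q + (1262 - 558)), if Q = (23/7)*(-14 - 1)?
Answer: -11123/4583 ≈ -2.4270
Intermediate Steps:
Q = -345/7 (Q = (23*(⅐))*(-15) = (23/7)*(-15) = -345/7 ≈ -49.286)
(-2057 + 468)/(Q + (1262 - 558)) = (-2057 + 468)/(-345/7 + (1262 - 558)) = -1589/(-345/7 + 704) = -1589/4583/7 = -1589*7/4583 = -11123/4583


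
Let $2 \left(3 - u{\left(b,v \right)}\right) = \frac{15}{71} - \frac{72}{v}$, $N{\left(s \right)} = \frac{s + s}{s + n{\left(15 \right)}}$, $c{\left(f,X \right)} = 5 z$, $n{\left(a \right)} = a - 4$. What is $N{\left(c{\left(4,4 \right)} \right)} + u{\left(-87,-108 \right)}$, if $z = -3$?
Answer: $\frac{2143}{213} \approx 10.061$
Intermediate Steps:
$n{\left(a \right)} = -4 + a$ ($n{\left(a \right)} = a - 4 = -4 + a$)
$c{\left(f,X \right)} = -15$ ($c{\left(f,X \right)} = 5 \left(-3\right) = -15$)
$N{\left(s \right)} = \frac{2 s}{11 + s}$ ($N{\left(s \right)} = \frac{s + s}{s + \left(-4 + 15\right)} = \frac{2 s}{s + 11} = \frac{2 s}{11 + s}$)
$u{\left(b,v \right)} = \frac{411}{142} + \frac{36}{v}$ ($u{\left(b,v \right)} = 3 - \frac{\frac{15}{71} - \frac{72}{v}}{2} = 3 - \left(\frac{15}{142} - \frac{36}{v}\right) = \frac{411}{142} + \frac{36}{v}$)
$N{\left(c{\left(4,4 \right)} \right)} + u{\left(-87,-108 \right)} = 2 \left(-15\right) \frac{1}{11 - 15} + \left(\frac{411}{142} + \frac{36}{-108}\right) = 2 \left(-15\right) \frac{1}{-4} + \left(\frac{411}{142} + 36 \left(- \frac{1}{108}\right)\right) = 2 \left(-15\right) \left(- \frac{1}{4}\right) + \left(\frac{411}{142} - \frac{1}{3}\right) = \frac{15}{2} + \frac{1091}{426} = \frac{2143}{213}$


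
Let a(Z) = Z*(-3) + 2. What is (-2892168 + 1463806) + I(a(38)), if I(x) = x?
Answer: -1428474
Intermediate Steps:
a(Z) = 2 - 3*Z (a(Z) = -3*Z + 2 = 2 - 3*Z)
(-2892168 + 1463806) + I(a(38)) = (-2892168 + 1463806) + (2 - 3*38) = -1428362 + (2 - 114) = -1428362 - 112 = -1428474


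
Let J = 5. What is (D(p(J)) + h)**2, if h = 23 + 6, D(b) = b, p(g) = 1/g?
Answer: 21316/25 ≈ 852.64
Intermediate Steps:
h = 29
(D(p(J)) + h)**2 = (1/5 + 29)**2 = (146/5)**2 = 21316/25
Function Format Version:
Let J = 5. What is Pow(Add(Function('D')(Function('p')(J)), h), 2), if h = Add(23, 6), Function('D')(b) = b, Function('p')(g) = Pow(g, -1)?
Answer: Rational(21316, 25) ≈ 852.64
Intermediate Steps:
h = 29
Pow(Add(Function('D')(Function('p')(J)), h), 2) = Pow(Add(Pow(5, -1), 29), 2) = Pow(Add(Rational(1, 5), 29), 2) = Pow(Rational(146, 5), 2) = Rational(21316, 25)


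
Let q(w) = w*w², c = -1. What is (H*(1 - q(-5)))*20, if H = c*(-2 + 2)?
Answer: 0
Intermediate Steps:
H = 0 (H = -(-2 + 2) = -1*0 = 0)
q(w) = w³
(H*(1 - q(-5)))*20 = (0*(1 - 1*(-5)³))*20 = (0*(1 - 1*(-125)))*20 = (0*(1 + 125))*20 = (0*126)*20 = 0*20 = 0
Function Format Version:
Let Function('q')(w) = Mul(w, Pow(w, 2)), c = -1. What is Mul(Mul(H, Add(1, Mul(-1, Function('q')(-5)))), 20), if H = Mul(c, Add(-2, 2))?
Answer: 0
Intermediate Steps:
H = 0 (H = Mul(-1, Add(-2, 2)) = Mul(-1, 0) = 0)
Function('q')(w) = Pow(w, 3)
Mul(Mul(H, Add(1, Mul(-1, Function('q')(-5)))), 20) = Mul(Mul(0, Add(1, Mul(-1, Pow(-5, 3)))), 20) = Mul(Mul(0, Add(1, Mul(-1, -125))), 20) = Mul(Mul(0, Add(1, 125)), 20) = Mul(Mul(0, 126), 20) = Mul(0, 20) = 0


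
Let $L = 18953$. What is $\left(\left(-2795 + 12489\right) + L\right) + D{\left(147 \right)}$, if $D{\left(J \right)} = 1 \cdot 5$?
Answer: $28652$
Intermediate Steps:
$D{\left(J \right)} = 5$
$\left(\left(-2795 + 12489\right) + L\right) + D{\left(147 \right)} = \left(\left(-2795 + 12489\right) + 18953\right) + 5 = \left(9694 + 18953\right) + 5 = 28647 + 5 = 28652$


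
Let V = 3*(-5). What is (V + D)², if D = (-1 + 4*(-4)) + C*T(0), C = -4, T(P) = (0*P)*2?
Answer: 1024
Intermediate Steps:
T(P) = 0 (T(P) = 0*2 = 0)
D = -17 (D = (-1 + 4*(-4)) - 4*0 = (-1 - 16) + 0 = -17 + 0 = -17)
V = -15
(V + D)² = (-15 - 17)² = (-32)² = 1024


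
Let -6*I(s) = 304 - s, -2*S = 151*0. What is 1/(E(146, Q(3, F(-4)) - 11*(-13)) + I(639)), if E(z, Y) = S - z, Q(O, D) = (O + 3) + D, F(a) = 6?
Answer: -6/541 ≈ -0.011091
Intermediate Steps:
S = 0 (S = -151*0/2 = -1/2*0 = 0)
Q(O, D) = 3 + D + O (Q(O, D) = (3 + O) + D = 3 + D + O)
I(s) = -152/3 + s/6 (I(s) = -(304 - s)/6 = -152/3 + s/6)
E(z, Y) = -z (E(z, Y) = 0 - z = -z)
1/(E(146, Q(3, F(-4)) - 11*(-13)) + I(639)) = 1/(-1*146 + (-152/3 + (1/6)*639)) = 1/(-146 + (-152/3 + 213/2)) = 1/(-146 + 335/6) = 1/(-541/6) = -6/541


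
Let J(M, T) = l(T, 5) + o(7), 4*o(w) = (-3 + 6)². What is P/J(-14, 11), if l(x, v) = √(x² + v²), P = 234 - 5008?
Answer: 15624/205 - 6944*√146/205 ≈ -333.08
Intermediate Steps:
o(w) = 9/4 (o(w) = (-3 + 6)²/4 = (¼)*3² = (¼)*9 = 9/4)
P = -4774
l(x, v) = √(v² + x²)
J(M, T) = 9/4 + √(25 + T²) (J(M, T) = √(5² + T²) + 9/4 = √(25 + T²) + 9/4 = 9/4 + √(25 + T²))
P/J(-14, 11) = -4774/(9/4 + √(25 + 11²)) = -4774/(9/4 + √(25 + 121)) = -4774/(9/4 + √146)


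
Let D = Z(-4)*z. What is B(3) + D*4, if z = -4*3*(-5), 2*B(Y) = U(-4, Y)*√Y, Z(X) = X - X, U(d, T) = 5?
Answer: 5*√3/2 ≈ 4.3301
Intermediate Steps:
Z(X) = 0
B(Y) = 5*√Y/2 (B(Y) = (5*√Y)/2 = 5*√Y/2)
z = 60 (z = -12*(-5) = 60)
D = 0 (D = 0*60 = 0)
B(3) + D*4 = 5*√3/2 + 0*4 = 5*√3/2 + 0 = 5*√3/2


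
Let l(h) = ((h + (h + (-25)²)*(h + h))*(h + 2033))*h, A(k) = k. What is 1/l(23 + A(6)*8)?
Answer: 1/14774525752 ≈ 6.7684e-11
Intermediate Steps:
l(h) = h*(2033 + h)*(h + 2*h*(625 + h)) (l(h) = ((h + (h + 625)*(2*h))*(2033 + h))*h = ((h + (625 + h)*(2*h))*(2033 + h))*h = ((h + 2*h*(625 + h))*(2033 + h))*h = ((2033 + h)*(h + 2*h*(625 + h)))*h = h*(2033 + h)*(h + 2*h*(625 + h)))
1/l(23 + A(6)*8) = 1/((23 + 6*8)²*(2543283 + 2*(23 + 6*8)² + 5317*(23 + 6*8))) = 1/((23 + 48)²*(2543283 + 2*(23 + 48)² + 5317*(23 + 48))) = 1/(71²*(2543283 + 2*71² + 5317*71)) = 1/(5041*(2543283 + 2*5041 + 377507)) = 1/(5041*(2543283 + 10082 + 377507)) = 1/(5041*2930872) = 1/14774525752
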